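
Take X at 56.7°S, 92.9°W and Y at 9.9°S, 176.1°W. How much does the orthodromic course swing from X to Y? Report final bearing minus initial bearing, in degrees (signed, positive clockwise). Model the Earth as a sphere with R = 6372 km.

At departure: θ₁ = atan2(sin Δλ cos φ₂, cos φ₁ sin φ₂ − sin φ₁ cos φ₂ cos Δλ) = 270.18°
At arrival: θ₂ = atan2(sin Δλ cos φ₁, −cos φ₂ sin φ₁ + sin φ₂ cos φ₁ cos Δλ) = 326.13°
Δθ = θ₂ − θ₁ = +55.9°

+55.9°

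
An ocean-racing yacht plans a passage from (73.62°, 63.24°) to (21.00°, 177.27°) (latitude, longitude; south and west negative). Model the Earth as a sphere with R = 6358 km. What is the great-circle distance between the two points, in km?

8468 km

cos σ = sin φ₁ sin φ₂ + cos φ₁ cos φ₂ cos Δλ
      = sin(73.62°)sin(21.00°) + cos(73.62°)cos(21.00°)cos(114.03°) = 0.2366
σ = 76.313° → d = Rσ = 6358·1.33192 = 8468 km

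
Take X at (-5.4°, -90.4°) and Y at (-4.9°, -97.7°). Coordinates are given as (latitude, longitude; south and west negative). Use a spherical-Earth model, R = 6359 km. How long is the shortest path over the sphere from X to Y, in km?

809 km

Haversine: a = sin²(Δφ/2)+cos φ₁ cos φ₂ sin²(Δλ/2) = 0.00404;  σ = 2·atan2(√a,√(1−a))
σ = 7.288° → d = Rσ = 6359·0.12719 = 809 km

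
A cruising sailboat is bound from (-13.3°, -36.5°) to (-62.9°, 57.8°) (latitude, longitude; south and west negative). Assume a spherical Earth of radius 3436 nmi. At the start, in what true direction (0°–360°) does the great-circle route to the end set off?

N = sin Δλ·cos φ₂ = +0.4543;  D = cos φ₁ sin φ₂ − sin φ₁ cos φ₂ cos Δλ = -0.8742
initial course = atan2(N, D) = 152.54°

152.5°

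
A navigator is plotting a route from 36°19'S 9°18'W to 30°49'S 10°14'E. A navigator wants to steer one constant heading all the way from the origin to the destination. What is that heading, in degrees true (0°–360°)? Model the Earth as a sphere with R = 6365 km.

Meridional parts: M(φ₁)=-0.6811, M(φ₂)=-0.5658 → ΔM = +0.1153;  Δλ = +0.3409 rad
tan C = Δλ / ΔM = +2.9571 → C = 71.32°

71.3°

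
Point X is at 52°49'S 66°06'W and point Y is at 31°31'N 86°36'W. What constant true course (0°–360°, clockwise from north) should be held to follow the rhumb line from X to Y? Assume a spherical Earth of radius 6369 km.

347.9°

Δψ = ln[tan(π/4+φ₂/2)/tan(π/4+φ₁/2)] = +1.6696
Δλ = -0.3578 rad (taken the short way round)
course = atan2(Δλ, Δψ) = 347.90°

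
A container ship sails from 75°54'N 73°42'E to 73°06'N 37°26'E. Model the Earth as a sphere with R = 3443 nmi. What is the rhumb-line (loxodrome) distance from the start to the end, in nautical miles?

605 nmi

Δψ = ln[tan(π/4+φ₂/2)/tan(π/4+φ₁/2)] = -0.1834;  Δφ = -0.0489 rad,  Δλ = -0.6330 rad
q = Δφ/Δψ = 0.2665
d = R·√(Δφ² + q²Δλ²) = 3443·0.17563 = 605 nmi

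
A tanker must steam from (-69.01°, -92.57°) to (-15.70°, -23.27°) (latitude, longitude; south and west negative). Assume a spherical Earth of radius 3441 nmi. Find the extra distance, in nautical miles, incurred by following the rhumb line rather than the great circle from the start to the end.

136 nmi

Great circle: cos σ = sin φ₁ sin φ₂ + cos φ₁ cos φ₂ cos Δλ,  σ = 1.1869 rad → d_gc = 4084.1 nmi
Rhumb line: Δψ = +1.4085, q = Δφ/Δψ = 0.6606, d_rh = R√(Δφ²+q²Δλ²) = 4220.0 nmi
Excess = 4220.0 − 4084.1 = 135.9 ≈ 136 nmi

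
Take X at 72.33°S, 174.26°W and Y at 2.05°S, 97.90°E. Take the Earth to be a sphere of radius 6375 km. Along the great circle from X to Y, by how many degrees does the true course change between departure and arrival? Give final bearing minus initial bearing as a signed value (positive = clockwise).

Initial bearing θ₁ = atan2(sin Δλ cos φ₂, cos φ₁ sin φ₂ − sin φ₁ cos φ₂ cos Δλ) = 271.44°
Final bearing θ₂ = (initial bearing from the destination back to the start) + 180° = 342.32°
Δθ = θ₂ − θ₁ = +70.9°

+70.9°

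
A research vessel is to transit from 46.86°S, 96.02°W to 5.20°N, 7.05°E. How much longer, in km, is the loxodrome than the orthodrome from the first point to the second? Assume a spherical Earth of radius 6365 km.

Great circle: cos σ = sin φ₁ sin φ₂ + cos φ₁ cos φ₂ cos Δλ,  σ = 1.7927 rad → d_gc = 11410.8 km
Rhumb line: Δψ = +1.0189, q = Δφ/Δψ = 0.8917, d_rh = R√(Δφ²+q²Δλ²) = 11734.5 km
Excess = 11734.5 − 11410.8 = 323.7 ≈ 324 km

324 km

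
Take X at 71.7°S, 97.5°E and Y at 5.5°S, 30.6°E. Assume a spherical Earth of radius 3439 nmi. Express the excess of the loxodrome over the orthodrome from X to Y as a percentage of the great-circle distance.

2.8%

Great circle: σ = 1.3555 rad → d_gc = Rσ = 4661.6 nmi
Rhumb: Δφ = +1.1554, Δλ = -1.1676, Δψ = +1.7298, q = Δφ/Δψ = 0.6680 → d_rh = R√(Δφ²+q²Δλ²) = 4794.0 nmi
Excess = (4794.0 − 4661.6) / 4661.6 = 132.4 / 4661.6 = 2.84% ≈ 2.8%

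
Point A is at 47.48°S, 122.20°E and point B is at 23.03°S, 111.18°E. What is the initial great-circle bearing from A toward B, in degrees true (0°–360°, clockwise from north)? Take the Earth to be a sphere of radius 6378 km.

N = sin Δλ·cos φ₂ = -0.1759;  D = cos φ₁ sin φ₂ − sin φ₁ cos φ₂ cos Δλ = +0.4014
initial course = atan2(N, D) = 336.33°

336.3°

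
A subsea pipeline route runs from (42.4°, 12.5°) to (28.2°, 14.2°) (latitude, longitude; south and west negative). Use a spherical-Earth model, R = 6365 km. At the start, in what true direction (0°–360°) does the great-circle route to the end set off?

θ = atan2( sin Δλ·cos φ₂ ,  cos φ₁ sin φ₂ − sin φ₁ cos φ₂ cos Δλ )
  = atan2(+0.0261, -0.2450) = 173.91°

173.9°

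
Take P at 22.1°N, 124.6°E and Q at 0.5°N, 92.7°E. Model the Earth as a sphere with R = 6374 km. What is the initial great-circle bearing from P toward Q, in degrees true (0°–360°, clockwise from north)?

239.5°

N = sin Δλ·cos φ₂ = -0.5284;  D = cos φ₁ sin φ₂ − sin φ₁ cos φ₂ cos Δλ = -0.3113
initial course = atan2(N, D) = 239.50°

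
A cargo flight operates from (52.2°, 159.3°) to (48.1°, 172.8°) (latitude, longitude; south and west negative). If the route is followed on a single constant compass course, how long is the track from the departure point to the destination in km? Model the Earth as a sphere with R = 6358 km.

Δψ = ln[tan(π/4+φ₂/2)/tan(π/4+φ₁/2)] = -0.1118;  Δφ = -0.0716 rad,  Δλ = +0.2356 rad
q = Δφ/Δψ = 0.6403
d = R·√(Δφ² + q²Δλ²) = 6358·0.16697 = 1062 km

1062 km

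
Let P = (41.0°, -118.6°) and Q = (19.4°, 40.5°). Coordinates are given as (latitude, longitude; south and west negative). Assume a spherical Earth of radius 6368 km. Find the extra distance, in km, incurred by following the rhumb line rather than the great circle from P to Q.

2364 km

Great circle: cos σ = sin φ₁ sin φ₂ + cos φ₁ cos φ₂ cos Δλ,  σ = 2.0343 rad → d_gc = 12954.6 km
Rhumb line: Δψ = -0.4406, q = Δφ/Δψ = 0.8556, d_rh = R√(Δφ²+q²Δλ²) = 15319.0 km
Excess = 15319.0 − 12954.6 = 2364.4 ≈ 2364 km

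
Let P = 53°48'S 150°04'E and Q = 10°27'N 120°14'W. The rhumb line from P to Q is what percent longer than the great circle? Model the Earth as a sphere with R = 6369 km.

Great circle: σ = 1.7146 rad → d_gc = Rσ = 10920.4 km
Rhumb: Δφ = +1.1214, Δλ = +1.5656, Δψ = +1.3017, q = Δφ/Δψ = 0.8615 → d_rh = R√(Δφ²+q²Δλ²) = 11171.3 km
Excess = (11171.3 − 10920.4) / 10920.4 = 250.9 / 10920.4 = 2.30% ≈ 2.3%

2.3%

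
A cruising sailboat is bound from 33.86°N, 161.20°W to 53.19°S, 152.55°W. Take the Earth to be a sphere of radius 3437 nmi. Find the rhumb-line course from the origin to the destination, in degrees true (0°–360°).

Δψ = ln[tan(π/4+φ₂/2)/tan(π/4+φ₁/2)] = -1.7291
Δλ = +0.1510 rad (taken the short way round)
course = atan2(Δλ, Δψ) = 175.01°

175.0°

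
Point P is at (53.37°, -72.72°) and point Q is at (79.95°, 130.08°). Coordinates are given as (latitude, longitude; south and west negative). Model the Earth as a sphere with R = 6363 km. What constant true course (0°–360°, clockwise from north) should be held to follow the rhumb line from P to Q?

Δψ = ln[tan(π/4+φ₂/2)/tan(π/4+φ₁/2)] = +1.3256
Δλ = -2.7437 rad (taken the short way round)
course = atan2(Δλ, Δψ) = 295.79°

295.8°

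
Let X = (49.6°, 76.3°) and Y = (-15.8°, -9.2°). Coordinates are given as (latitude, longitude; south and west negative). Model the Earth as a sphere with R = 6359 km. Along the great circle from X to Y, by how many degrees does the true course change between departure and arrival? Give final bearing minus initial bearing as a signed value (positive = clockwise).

-35.4°

Initial bearing θ₁ = atan2(sin Δλ cos φ₂, cos φ₁ sin φ₂ − sin φ₁ cos φ₂ cos Δλ) = 256.29°
Final bearing θ₂ = (initial bearing from the destination back to the start) + 180° = 220.87°
Δθ = θ₂ − θ₁ = -35.4°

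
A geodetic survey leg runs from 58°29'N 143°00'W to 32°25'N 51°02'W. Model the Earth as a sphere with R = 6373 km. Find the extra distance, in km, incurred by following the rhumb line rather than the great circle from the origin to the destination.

Great circle: cos σ = sin φ₁ sin φ₂ + cos φ₁ cos φ₂ cos Δλ,  σ = 1.1131 rad → d_gc = 7094.0 km
Rhumb line: Δψ = -0.6666, q = Δφ/Δψ = 0.6825, d_rh = R√(Δφ²+q²Δλ²) = 7560.0 km
Excess = 7560.0 − 7094.0 = 466.0 ≈ 466 km

466 km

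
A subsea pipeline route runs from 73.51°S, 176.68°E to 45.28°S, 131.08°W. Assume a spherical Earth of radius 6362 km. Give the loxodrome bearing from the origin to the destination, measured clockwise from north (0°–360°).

Meridional parts: M(φ₁)=-1.9317, M(φ₂)=-0.8883 → ΔM = +1.0434;  Δλ = +0.9118 rad
tan C = Δλ / ΔM = +0.8739 → C = 41.15°

41.1°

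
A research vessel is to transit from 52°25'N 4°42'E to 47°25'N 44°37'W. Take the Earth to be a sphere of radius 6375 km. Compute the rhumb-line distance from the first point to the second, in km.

Rhumb course C = atan2(Δλ, Δψ) with Δψ = ln[tan(π/4+φ₂/2)/tan(π/4+φ₁/2)] = -0.1357, Δλ = -0.8607 → C = 261.04°
d = R·|Δφ| / |cos C| = 6375·0.08727 / 0.15572 = 3573 km

3573 km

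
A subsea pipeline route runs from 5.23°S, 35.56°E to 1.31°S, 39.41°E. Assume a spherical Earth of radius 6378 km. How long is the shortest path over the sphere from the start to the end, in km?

Haversine: a = sin²(Δφ/2)+cos φ₁ cos φ₂ sin²(Δλ/2) = 0.00229;  σ = 2·atan2(√a,√(1−a))
σ = 5.490° → d = Rσ = 6378·0.09581 = 611 km

611 km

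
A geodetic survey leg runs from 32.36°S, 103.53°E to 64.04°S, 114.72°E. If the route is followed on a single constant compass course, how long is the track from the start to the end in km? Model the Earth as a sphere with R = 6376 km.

3613 km

Δψ = ln[tan(π/4+φ₂/2)/tan(π/4+φ₁/2)] = -0.8700;  Δφ = -0.5529 rad,  Δλ = +0.1953 rad
q = Δφ/Δψ = 0.6355
d = R·√(Δφ² + q²Δλ²) = 6376·0.56668 = 3613 km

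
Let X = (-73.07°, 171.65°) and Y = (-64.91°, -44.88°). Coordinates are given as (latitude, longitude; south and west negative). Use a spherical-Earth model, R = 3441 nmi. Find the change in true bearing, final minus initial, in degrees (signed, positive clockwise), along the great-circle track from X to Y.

-141.1°

At departure: θ₁ = atan2(sin Δλ cos φ₂, cos φ₁ sin φ₂ − sin φ₁ cos φ₂ cos Δλ) = 156.83°
At arrival: θ₂ = atan2(sin Δλ cos φ₁, −cos φ₂ sin φ₁ + sin φ₂ cos φ₁ cos Δλ) = 15.68°
Δθ = θ₂ − θ₁ = -141.1°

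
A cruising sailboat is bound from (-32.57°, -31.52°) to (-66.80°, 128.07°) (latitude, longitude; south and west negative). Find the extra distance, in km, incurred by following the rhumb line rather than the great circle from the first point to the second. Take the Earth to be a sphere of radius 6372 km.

Great circle: cos σ = sin φ₁ sin φ₂ + cos φ₁ cos φ₂ cos Δλ,  σ = 1.3861 rad → d_gc = 8832.2 km
Rhumb line: Δψ = -0.9816, q = Δφ/Δψ = 0.6086, d_rh = R√(Δφ²+q²Δλ²) = 11453.0 km
Excess = 11453.0 − 8832.2 = 2620.8 ≈ 2621 km

2621 km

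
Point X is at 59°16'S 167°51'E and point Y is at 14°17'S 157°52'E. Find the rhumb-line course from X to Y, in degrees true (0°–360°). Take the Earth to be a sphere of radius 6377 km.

350.5°

Δψ = ln[tan(π/4+φ₂/2)/tan(π/4+φ₁/2)] = +1.0397
Δλ = -0.1742 rad (taken the short way round)
course = atan2(Δλ, Δψ) = 350.49°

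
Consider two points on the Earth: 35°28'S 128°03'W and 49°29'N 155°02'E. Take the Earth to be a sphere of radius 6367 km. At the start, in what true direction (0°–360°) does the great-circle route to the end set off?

θ = atan2( sin Δλ·cos φ₂ ,  cos φ₁ sin φ₂ − sin φ₁ cos φ₂ cos Δλ )
  = atan2(-0.6328, +0.7045) = 318.07°

318.1°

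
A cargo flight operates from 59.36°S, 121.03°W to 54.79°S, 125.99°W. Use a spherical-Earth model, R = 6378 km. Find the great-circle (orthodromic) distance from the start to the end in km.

cos σ = sin φ₁ sin φ₂ + cos φ₁ cos φ₂ cos Δλ
      = sin(-59.36°)sin(-54.79°) + cos(-59.36°)cos(-54.79°)cos(-4.96°) = 0.9957
σ = 5.303° → d = Rσ = 6378·0.09255 = 590 km

590 km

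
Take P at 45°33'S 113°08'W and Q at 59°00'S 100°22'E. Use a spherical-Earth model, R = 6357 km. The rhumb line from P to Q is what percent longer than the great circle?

24.9%

Great circle: σ = 1.2544 rad → d_gc = Rσ = 7974.3 km
Rhumb: Δφ = -0.2347, Δλ = -2.5569, Δψ = -0.3876, q = Δφ/Δψ = 0.6057 → d_rh = R√(Δφ²+q²Δλ²) = 9957.9 km
Excess = (9957.9 − 7974.3) / 7974.3 = 1983.6 / 7974.3 = 24.87% ≈ 24.9%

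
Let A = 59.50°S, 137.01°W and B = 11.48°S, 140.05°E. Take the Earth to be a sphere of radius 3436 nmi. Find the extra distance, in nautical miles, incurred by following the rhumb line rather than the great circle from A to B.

175 nmi

Great circle: cos σ = sin φ₁ sin φ₂ + cos φ₁ cos φ₂ cos Δλ,  σ = 1.3360 rad → d_gc = 4590.6 nmi
Rhumb line: Δψ = +1.0979, q = Δφ/Δψ = 0.7634, d_rh = R√(Δφ²+q²Δλ²) = 4765.4 nmi
Excess = 4765.4 − 4590.6 = 174.8 ≈ 175 nmi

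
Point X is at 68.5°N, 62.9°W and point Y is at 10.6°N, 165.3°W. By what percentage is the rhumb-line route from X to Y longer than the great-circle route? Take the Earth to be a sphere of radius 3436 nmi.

Great circle: σ = 1.4769 rad → d_gc = Rσ = 5074.5 nmi
Rhumb: Δφ = -1.0105, Δλ = -1.7872, Δψ = -1.4754, q = Δφ/Δψ = 0.6849 → d_rh = R√(Δφ²+q²Δλ²) = 5454.1 nmi
Excess = (5454.1 − 5074.5) / 5074.5 = 379.6 / 5074.5 = 7.48% ≈ 7.5%

7.5%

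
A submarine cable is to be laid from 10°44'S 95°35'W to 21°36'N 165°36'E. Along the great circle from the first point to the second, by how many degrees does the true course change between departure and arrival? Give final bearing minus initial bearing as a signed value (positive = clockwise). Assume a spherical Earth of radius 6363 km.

At departure: θ₁ = atan2(sin Δλ cos φ₂, cos φ₁ sin φ₂ − sin φ₁ cos φ₂ cos Δλ) = 290.04°
At arrival: θ₂ = atan2(sin Δλ cos φ₁, −cos φ₂ sin φ₁ + sin φ₂ cos φ₁ cos Δλ) = 276.91°
Δθ = θ₂ − θ₁ = -13.1°

-13.1°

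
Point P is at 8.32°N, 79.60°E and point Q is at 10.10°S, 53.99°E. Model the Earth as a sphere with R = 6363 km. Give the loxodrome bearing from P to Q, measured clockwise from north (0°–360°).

Δψ = ln[tan(π/4+φ₂/2)/tan(π/4+φ₁/2)] = -0.3229
Δλ = -0.4470 rad (taken the short way round)
course = atan2(Δλ, Δψ) = 234.15°

234.2°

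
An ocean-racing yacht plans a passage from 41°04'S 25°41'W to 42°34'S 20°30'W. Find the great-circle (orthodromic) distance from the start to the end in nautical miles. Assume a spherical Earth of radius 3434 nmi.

248 nmi

cos σ = sin φ₁ sin φ₂ + cos φ₁ cos φ₂ cos Δλ
      = sin(-41.07°)sin(-42.57°) + cos(-41.07°)cos(-42.57°)cos(5.18°) = 0.9974
σ = 4.143° → d = Rσ = 3434·0.07231 = 248 nmi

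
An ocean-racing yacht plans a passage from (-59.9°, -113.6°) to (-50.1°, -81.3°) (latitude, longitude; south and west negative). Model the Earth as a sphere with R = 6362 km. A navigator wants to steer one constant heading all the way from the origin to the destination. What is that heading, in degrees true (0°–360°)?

62.0°

Meridional parts: M(φ₁)=-1.3135, M(φ₂)=-1.0134 → ΔM = +0.3001;  Δλ = +0.5637 rad
tan C = Δλ / ΔM = +1.8787 → C = 61.97°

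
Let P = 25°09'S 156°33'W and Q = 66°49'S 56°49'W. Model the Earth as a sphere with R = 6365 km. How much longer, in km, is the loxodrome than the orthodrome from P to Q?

644 km

Great circle: cos σ = sin φ₁ sin φ₂ + cos φ₁ cos φ₂ cos Δλ,  σ = 1.2340 rad → d_gc = 7854.7 km
Rhumb line: Δψ = -1.1304, q = Δφ/Δψ = 0.6433, d_rh = R√(Δφ²+q²Δλ²) = 8498.8 km
Excess = 8498.8 − 7854.7 = 644.1 ≈ 644 km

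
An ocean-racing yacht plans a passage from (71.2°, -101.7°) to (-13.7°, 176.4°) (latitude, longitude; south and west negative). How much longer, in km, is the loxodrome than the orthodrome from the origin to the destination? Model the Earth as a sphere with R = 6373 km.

366 km

Great circle: cos σ = sin φ₁ sin φ₂ + cos φ₁ cos φ₂ cos Δλ,  σ = 1.7519 rad → d_gc = 11164.7 km
Rhumb line: Δψ = -2.0399, q = Δφ/Δψ = 0.7264, d_rh = R√(Δφ²+q²Δλ²) = 11531.1 km
Excess = 11531.1 − 11164.7 = 366.4 ≈ 366 km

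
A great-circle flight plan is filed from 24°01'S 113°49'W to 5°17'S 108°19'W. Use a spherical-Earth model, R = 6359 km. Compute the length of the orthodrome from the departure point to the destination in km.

Haversine: a = sin²(Δφ/2)+cos φ₁ cos φ₂ sin²(Δλ/2) = 0.02858;  σ = 2·atan2(√a,√(1−a))
σ = 19.467° → d = Rσ = 6359·0.33976 = 2161 km

2161 km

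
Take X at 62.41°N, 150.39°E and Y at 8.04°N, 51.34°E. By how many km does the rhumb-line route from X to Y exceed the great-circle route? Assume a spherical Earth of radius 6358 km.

Great circle: cos σ = sin φ₁ sin φ₂ + cos φ₁ cos φ₂ cos Δλ,  σ = 1.5189 rad → d_gc = 9657.5 km
Rhumb line: Δψ = -1.2635, q = Δφ/Δψ = 0.7510, d_rh = R√(Δφ²+q²Δλ²) = 10224.5 km
Excess = 10224.5 − 9657.5 = 567.0 ≈ 567 km

567 km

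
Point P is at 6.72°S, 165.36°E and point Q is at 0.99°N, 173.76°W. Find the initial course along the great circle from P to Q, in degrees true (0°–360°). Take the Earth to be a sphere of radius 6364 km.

θ = atan2( sin Δλ·cos φ₂ ,  cos φ₁ sin φ₂ − sin φ₁ cos φ₂ cos Δλ )
  = atan2(+0.3564, +0.1265) = 70.46°

70.5°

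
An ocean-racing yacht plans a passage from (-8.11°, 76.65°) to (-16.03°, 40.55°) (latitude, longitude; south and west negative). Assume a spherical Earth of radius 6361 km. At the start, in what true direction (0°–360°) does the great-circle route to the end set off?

253.9°

N = sin Δλ·cos φ₂ = -0.5663;  D = cos φ₁ sin φ₂ − sin φ₁ cos φ₂ cos Δλ = -0.1638
initial course = atan2(N, D) = 253.87°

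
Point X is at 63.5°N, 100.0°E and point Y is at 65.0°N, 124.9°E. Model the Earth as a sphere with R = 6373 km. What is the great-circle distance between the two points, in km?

1207 km

Haversine: a = sin²(Δφ/2)+cos φ₁ cos φ₂ sin²(Δλ/2) = 0.00894;  σ = 2·atan2(√a,√(1−a))
σ = 10.848° → d = Rσ = 6373·0.18934 = 1207 km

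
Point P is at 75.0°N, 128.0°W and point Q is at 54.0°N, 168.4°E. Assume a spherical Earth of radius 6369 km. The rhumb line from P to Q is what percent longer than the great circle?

Great circle: σ = 0.5565 rad → d_gc = Rσ = 3544.5 km
Rhumb: Δφ = -0.3665, Δλ = -1.1100, Δψ = -0.9034, q = Δφ/Δψ = 0.4057 → d_rh = R√(Δφ²+q²Δλ²) = 3698.1 km
Excess = (3698.1 − 3544.5) / 3544.5 = 153.6 / 3544.5 = 4.33% ≈ 4.3%

4.3%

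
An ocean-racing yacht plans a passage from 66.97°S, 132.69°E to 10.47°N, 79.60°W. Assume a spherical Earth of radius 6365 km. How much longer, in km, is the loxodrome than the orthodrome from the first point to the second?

Great circle: cos σ = sin φ₁ sin φ₂ + cos φ₁ cos φ₂ cos Δλ,  σ = 2.0857 rad → d_gc = 13275.4 km
Rhumb line: Δψ = +1.7747, q = Δφ/Δψ = 0.7616, d_rh = R√(Δφ²+q²Δλ²) = 15171.5 km
Excess = 15171.5 − 13275.4 = 1896.1 ≈ 1896 km

1896 km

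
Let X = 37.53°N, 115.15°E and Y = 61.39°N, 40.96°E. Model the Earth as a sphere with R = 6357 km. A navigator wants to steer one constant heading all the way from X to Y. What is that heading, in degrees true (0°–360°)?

297.0°

Δψ = ln[tan(π/4+φ₂/2)/tan(π/4+φ₁/2)] = +0.6589
Δλ = -1.2949 rad (taken the short way round)
course = atan2(Δλ, Δψ) = 296.97°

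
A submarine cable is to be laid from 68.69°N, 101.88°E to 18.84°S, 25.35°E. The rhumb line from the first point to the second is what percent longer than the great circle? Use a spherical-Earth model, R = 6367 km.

Great circle: σ = 1.7934 rad → d_gc = Rσ = 11418.3 km
Rhumb: Δφ = -1.5277, Δλ = -1.3357, Δψ = -2.0055, q = Δφ/Δψ = 0.7618 → d_rh = R√(Δφ²+q²Δλ²) = 11686.7 km
Excess = (11686.7 − 11418.3) / 11418.3 = 268.4 / 11418.3 = 2.351% ≈ 2.4%

2.4%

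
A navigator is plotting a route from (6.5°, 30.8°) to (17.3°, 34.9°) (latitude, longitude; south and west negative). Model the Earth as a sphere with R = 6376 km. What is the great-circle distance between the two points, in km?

Haversine: a = sin²(Δφ/2)+cos φ₁ cos φ₂ sin²(Δλ/2) = 0.01007;  σ = 2·atan2(√a,√(1−a))
σ = 11.519° → d = Rσ = 6376·0.20104 = 1282 km

1282 km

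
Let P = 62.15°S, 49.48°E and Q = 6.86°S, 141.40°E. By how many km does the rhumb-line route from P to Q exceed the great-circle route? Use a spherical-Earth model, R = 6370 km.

450 km

Great circle: cos σ = sin φ₁ sin φ₂ + cos φ₁ cos φ₂ cos Δλ,  σ = 1.4806 rad → d_gc = 9431.5 km
Rhumb line: Δψ = +1.2746, q = Δφ/Δψ = 0.7571, d_rh = R√(Δφ²+q²Δλ²) = 9881.9 km
Excess = 9881.9 − 9431.5 = 450.4 ≈ 450 km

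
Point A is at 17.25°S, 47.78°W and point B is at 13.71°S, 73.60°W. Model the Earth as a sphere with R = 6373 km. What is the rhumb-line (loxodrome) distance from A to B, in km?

2795 km

Rhumb course C = atan2(Δλ, Δψ) with Δψ = ln[tan(π/4+φ₂/2)/tan(π/4+φ₁/2)] = +0.0641, Δλ = -0.4506 → C = 278.10°
d = R·|Δφ| / |cos C| = 6373·0.06178 / 0.14087 = 2795 km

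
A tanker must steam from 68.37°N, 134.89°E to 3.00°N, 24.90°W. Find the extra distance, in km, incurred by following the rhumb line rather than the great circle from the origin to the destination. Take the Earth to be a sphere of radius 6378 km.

2662 km

Great circle: cos σ = sin φ₁ sin φ₂ + cos φ₁ cos φ₂ cos Δλ,  σ = 1.8721 rad → d_gc = 11940.4 km
Rhumb line: Δψ = -1.6029, q = Δφ/Δψ = 0.7118, d_rh = R√(Δφ²+q²Δλ²) = 14602.8 km
Excess = 14602.8 − 11940.4 = 2662.4 ≈ 2662 km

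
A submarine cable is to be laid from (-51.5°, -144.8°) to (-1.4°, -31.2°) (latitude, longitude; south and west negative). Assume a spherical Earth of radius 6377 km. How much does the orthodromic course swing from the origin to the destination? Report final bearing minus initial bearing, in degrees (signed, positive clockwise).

At departure: θ₁ = atan2(sin Δλ cos φ₂, cos φ₁ sin φ₂ − sin φ₁ cos φ₂ cos Δλ) = 109.72°
At arrival: θ₂ = atan2(sin Δλ cos φ₁, −cos φ₂ sin φ₁ + sin φ₂ cos φ₁ cos Δλ) = 35.89°
Δθ = θ₂ − θ₁ = -73.8°

-73.8°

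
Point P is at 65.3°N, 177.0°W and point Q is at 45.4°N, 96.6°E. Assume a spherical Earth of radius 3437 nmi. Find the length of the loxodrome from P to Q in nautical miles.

3107 nmi

Rhumb course C = atan2(Δλ, Δψ) with Δψ = ln[tan(π/4+φ₂/2)/tan(π/4+φ₁/2)] = -0.6276, Δλ = -1.5080 → C = 247.40°
d = R·|Δφ| / |cos C| = 3437·0.34732 / 0.38426 = 3107 nmi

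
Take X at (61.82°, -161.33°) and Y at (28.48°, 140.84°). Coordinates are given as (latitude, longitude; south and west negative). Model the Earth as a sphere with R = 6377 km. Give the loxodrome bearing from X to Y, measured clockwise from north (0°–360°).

229.5°

Δψ = ln[tan(π/4+φ₂/2)/tan(π/4+φ₁/2)] = -0.8634
Δλ = -1.0093 rad (taken the short way round)
course = atan2(Δλ, Δψ) = 229.46°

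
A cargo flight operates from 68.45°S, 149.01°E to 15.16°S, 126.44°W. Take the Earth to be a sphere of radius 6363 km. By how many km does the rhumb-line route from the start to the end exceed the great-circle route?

417 km

Great circle: cos σ = sin φ₁ sin φ₂ + cos φ₁ cos φ₂ cos Δλ,  σ = 1.2902 rad → d_gc = 8209.7 km
Rhumb line: Δψ = +1.3914, q = Δφ/Δψ = 0.6685, d_rh = R√(Δφ²+q²Δλ²) = 8626.8 km
Excess = 8626.8 − 8209.7 = 417.1 ≈ 417 km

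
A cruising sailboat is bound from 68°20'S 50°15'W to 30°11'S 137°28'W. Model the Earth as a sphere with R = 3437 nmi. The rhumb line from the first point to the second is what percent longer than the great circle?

Great circle: σ = 1.0670 rad → d_gc = Rσ = 3667.3 nmi
Rhumb: Δφ = +0.6658, Δλ = -1.5222, Δψ = +1.1006, q = Δφ/Δψ = 0.6050 → d_rh = R√(Δφ²+q²Δλ²) = 3905.9 nmi
Excess = (3905.9 − 3667.3) / 3667.3 = 238.6 / 3667.3 = 6.51% ≈ 6.5%

6.5%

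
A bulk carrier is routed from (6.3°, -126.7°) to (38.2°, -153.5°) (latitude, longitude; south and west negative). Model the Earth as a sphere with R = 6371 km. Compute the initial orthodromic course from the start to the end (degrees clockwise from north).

N = sin Δλ·cos φ₂ = -0.3543;  D = cos φ₁ sin φ₂ − sin φ₁ cos φ₂ cos Δλ = +0.5377
initial course = atan2(N, D) = 326.62°

326.6°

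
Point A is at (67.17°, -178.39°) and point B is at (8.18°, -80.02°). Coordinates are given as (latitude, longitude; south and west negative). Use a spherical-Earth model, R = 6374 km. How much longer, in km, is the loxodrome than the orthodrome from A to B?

Great circle: cos σ = sin φ₁ sin φ₂ + cos φ₁ cos φ₂ cos Δλ,  σ = 1.4955 rad → d_gc = 9532.3 km
Rhumb line: Δψ = -1.4567, q = Δφ/Δψ = 0.7068, d_rh = R√(Δφ²+q²Δλ²) = 10143.5 km
Excess = 10143.5 − 9532.3 = 611.2 ≈ 611 km

611 km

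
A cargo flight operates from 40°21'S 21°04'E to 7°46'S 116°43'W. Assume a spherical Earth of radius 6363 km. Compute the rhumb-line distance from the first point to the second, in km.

14175 km

Δψ = ln[tan(π/4+φ₂/2)/tan(π/4+φ₁/2)] = +0.6349;  Δφ = +0.5687 rad,  Δλ = -2.4048 rad
q = Δφ/Δψ = 0.8957
d = R·√(Δφ² + q²Δλ²) = 6363·2.22768 = 14175 km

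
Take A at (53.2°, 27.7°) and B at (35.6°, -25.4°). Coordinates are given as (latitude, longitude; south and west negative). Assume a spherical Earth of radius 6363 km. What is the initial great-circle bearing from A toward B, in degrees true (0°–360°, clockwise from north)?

266.3°

θ = atan2( sin Δλ·cos φ₂ ,  cos φ₁ sin φ₂ − sin φ₁ cos φ₂ cos Δλ )
  = atan2(-0.6502, -0.0422) = 266.29°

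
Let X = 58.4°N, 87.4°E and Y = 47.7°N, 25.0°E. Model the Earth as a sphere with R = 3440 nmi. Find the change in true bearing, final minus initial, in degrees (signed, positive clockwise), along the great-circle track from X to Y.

Initial bearing θ₁ = atan2(sin Δλ cos φ₂, cos φ₁ sin φ₂ − sin φ₁ cos φ₂ cos Δλ) = 281.56°
Final bearing θ₂ = (initial bearing from the destination back to the start) + 180° = 229.71°
Δθ = θ₂ − θ₁ = -51.8°

-51.8°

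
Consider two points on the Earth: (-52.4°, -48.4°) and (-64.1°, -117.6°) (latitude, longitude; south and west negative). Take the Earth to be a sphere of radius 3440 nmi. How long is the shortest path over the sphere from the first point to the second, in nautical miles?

cos σ = sin φ₁ sin φ₂ + cos φ₁ cos φ₂ cos Δλ
      = sin(-52.40°)sin(-64.10°) + cos(-52.40°)cos(-64.10°)cos(-69.20°) = 0.8074
σ = 36.162° → d = Rσ = 3440·0.63115 = 2171 nmi

2171 nmi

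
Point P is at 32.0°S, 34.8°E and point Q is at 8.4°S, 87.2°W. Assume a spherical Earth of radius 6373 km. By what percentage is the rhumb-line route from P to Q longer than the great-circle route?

Great circle: σ = 1.9468 rad → d_gc = Rσ = 12406.7 km
Rhumb: Δφ = +0.4119, Δλ = -2.1293, Δψ = +0.4429, q = Δφ/Δψ = 0.9300 → d_rh = R√(Δφ²+q²Δλ²) = 12890.4 km
Excess = (12890.4 − 12406.7) / 12406.7 = 483.7 / 12406.7 = 3.90% ≈ 3.9%

3.9%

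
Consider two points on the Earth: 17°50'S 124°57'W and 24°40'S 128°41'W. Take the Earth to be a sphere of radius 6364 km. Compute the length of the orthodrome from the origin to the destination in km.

Haversine: a = sin²(Δφ/2)+cos φ₁ cos φ₂ sin²(Δλ/2) = 0.00447;  σ = 2·atan2(√a,√(1−a))
σ = 7.667° → d = Rσ = 6364·0.13381 = 852 km

852 km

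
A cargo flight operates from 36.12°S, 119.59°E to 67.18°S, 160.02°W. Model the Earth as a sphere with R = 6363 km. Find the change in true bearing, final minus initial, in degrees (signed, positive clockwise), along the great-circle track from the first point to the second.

Initial bearing θ₁ = atan2(sin Δλ cos φ₂, cos φ₁ sin φ₂ − sin φ₁ cos φ₂ cos Δλ) = 151.57°
Final bearing θ₂ = (initial bearing from the destination back to the start) + 180° = 82.54°
Δθ = θ₂ − θ₁ = -69.0°

-69.0°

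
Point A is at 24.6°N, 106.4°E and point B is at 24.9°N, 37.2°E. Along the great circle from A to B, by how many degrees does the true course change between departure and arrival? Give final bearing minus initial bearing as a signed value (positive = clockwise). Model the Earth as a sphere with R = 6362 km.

-32.2°

Initial bearing θ₁ = atan2(sin Δλ cos φ₂, cos φ₁ sin φ₂ − sin φ₁ cos φ₂ cos Δλ) = 286.35°
Final bearing θ₂ = (initial bearing from the destination back to the start) + 180° = 254.13°
Δθ = θ₂ − θ₁ = -32.2°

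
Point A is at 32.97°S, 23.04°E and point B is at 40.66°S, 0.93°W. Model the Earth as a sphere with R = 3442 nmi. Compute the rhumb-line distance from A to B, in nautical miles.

Δψ = ln[tan(π/4+φ₂/2)/tan(π/4+φ₁/2)] = -0.1679;  Δφ = -0.1342 rad,  Δλ = -0.4184 rad
q = Δφ/Δψ = 0.7993
d = R·√(Δφ² + q²Δλ²) = 3442·0.36032 = 1240 nmi

1240 nmi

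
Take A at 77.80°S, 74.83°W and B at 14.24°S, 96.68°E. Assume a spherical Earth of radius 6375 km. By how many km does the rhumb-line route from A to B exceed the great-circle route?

3024 km

Great circle: cos σ = sin φ₁ sin φ₂ + cos φ₁ cos φ₂ cos Δλ,  σ = 1.5329 rad → d_gc = 9772.5 km
Rhumb line: Δψ = +1.9850, q = Δφ/Δψ = 0.5589, d_rh = R√(Δφ²+q²Δλ²) = 12796.3 km
Excess = 12796.3 − 9772.5 = 3023.8 ≈ 3024 km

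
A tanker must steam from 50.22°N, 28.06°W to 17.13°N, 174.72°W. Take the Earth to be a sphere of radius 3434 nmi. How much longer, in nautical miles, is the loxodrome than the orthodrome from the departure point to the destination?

1005 nmi

Great circle: cos σ = sin φ₁ sin φ₂ + cos φ₁ cos φ₂ cos Δλ,  σ = 1.8592 rad → d_gc = 6384.7 nmi
Rhumb line: Δψ = -0.7131, q = Δφ/Δψ = 0.8098, d_rh = R√(Δφ²+q²Δλ²) = 7389.6 nmi
Excess = 7389.6 − 6384.7 = 1004.9 ≈ 1005 nmi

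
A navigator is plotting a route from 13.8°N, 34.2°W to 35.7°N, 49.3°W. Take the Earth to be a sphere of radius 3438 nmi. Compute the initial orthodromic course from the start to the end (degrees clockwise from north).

330.9°

θ = atan2( sin Δλ·cos φ₂ ,  cos φ₁ sin φ₂ − sin φ₁ cos φ₂ cos Δλ )
  = atan2(-0.2116, +0.3797) = 330.87°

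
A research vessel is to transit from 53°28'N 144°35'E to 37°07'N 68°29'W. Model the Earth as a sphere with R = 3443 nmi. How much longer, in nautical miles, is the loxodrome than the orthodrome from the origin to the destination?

1117 nmi

Great circle: cos σ = sin φ₁ sin φ₂ + cos φ₁ cos φ₂ cos Δλ,  σ = 1.4836 rad → d_gc = 5108.1 nmi
Rhumb line: Δψ = -0.4099, q = Δφ/Δψ = 0.6962, d_rh = R√(Δφ²+q²Δλ²) = 6224.8 nmi
Excess = 6224.8 − 5108.1 = 1116.7 ≈ 1117 nmi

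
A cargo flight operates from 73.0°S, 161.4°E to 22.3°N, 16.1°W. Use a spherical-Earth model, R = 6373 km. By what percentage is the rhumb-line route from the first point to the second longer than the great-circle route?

23.7%

Great circle: σ = 2.2564 rad → d_gc = Rσ = 14379.9 km
Rhumb: Δφ = +1.6633, Δλ = -3.0980, Δψ = +2.3002, q = Δφ/Δψ = 0.7231 → d_rh = R√(Δφ²+q²Δλ²) = 17781.5 km
Excess = (17781.5 − 14379.9) / 14379.9 = 3401.6 / 14379.9 = 23.66% ≈ 23.7%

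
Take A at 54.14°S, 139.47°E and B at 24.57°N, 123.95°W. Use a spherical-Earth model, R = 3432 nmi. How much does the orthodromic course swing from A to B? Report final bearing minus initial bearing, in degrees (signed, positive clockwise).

-40.6°

Initial bearing θ₁ = atan2(sin Δλ cos φ₂, cos φ₁ sin φ₂ − sin φ₁ cos φ₂ cos Δλ) = 80.01°
Final bearing θ₂ = (initial bearing from the destination back to the start) + 180° = 39.37°
Δθ = θ₂ − θ₁ = -40.6°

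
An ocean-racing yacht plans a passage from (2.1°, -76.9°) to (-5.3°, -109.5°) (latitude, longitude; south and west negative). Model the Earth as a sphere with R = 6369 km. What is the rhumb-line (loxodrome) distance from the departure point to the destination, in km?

Δψ = ln[tan(π/4+φ₂/2)/tan(π/4+φ₁/2)] = -0.1293;  Δφ = -0.1292 rad,  Δλ = -0.5690 rad
q = Δφ/Δψ = 0.9989
d = R·√(Δφ² + q²Δλ²) = 6369·0.58285 = 3712 km

3712 km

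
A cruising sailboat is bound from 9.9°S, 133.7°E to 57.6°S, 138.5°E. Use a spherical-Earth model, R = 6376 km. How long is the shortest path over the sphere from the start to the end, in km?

cos σ = sin φ₁ sin φ₂ + cos φ₁ cos φ₂ cos Δλ
      = sin(-9.90°)sin(-57.60°) + cos(-9.90°)cos(-57.60°)cos(4.80°) = 0.6712
σ = 47.843° → d = Rσ = 6376·0.83502 = 5324 km

5324 km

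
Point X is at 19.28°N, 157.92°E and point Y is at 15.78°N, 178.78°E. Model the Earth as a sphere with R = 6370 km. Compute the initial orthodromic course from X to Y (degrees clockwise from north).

N = sin Δλ·cos φ₂ = +0.3427;  D = cos φ₁ sin φ₂ − sin φ₁ cos φ₂ cos Δλ = -0.0402
initial course = atan2(N, D) = 96.69°

96.7°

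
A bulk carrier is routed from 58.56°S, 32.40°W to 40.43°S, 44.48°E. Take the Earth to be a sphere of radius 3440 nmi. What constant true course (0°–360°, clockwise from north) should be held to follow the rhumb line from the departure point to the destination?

Meridional parts: M(φ₁)=-1.2678, M(φ₂)=-0.7727 → ΔM = +0.4950;  Δλ = +1.3418 rad
tan C = Δλ / ΔM = +2.7107 → C = 69.75°

69.8°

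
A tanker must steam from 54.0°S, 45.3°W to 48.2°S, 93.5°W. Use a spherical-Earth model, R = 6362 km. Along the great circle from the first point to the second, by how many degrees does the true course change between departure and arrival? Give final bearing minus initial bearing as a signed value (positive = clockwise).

Initial bearing θ₁ = atan2(sin Δλ cos φ₂, cos φ₁ sin φ₂ − sin φ₁ cos φ₂ cos Δλ) = 260.99°
Final bearing θ₂ = (initial bearing from the destination back to the start) + 180° = 299.43°
Δθ = θ₂ − θ₁ = +38.4°

+38.4°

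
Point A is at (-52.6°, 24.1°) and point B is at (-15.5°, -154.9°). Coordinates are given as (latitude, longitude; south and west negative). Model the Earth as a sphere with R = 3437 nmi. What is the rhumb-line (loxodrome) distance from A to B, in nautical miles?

8874 nmi

Δψ = ln[tan(π/4+φ₂/2)/tan(π/4+φ₁/2)] = +0.8094;  Δφ = +0.6475 rad,  Δλ = -3.1241 rad
q = Δφ/Δψ = 0.8000
d = R·√(Δφ² + q²Δλ²) = 3437·2.58182 = 8874 nmi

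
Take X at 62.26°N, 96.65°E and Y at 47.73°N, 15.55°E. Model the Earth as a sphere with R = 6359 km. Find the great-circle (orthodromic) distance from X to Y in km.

cos σ = sin φ₁ sin φ₂ + cos φ₁ cos φ₂ cos Δλ
      = sin(62.26°)sin(47.73°) + cos(62.26°)cos(47.73°)cos(-81.10°) = 0.7034
σ = 45.302° → d = Rσ = 6359·0.79066 = 5028 km

5028 km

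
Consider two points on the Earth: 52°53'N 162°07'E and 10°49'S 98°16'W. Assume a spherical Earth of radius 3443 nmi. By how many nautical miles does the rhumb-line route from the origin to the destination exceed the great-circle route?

Great circle: cos σ = sin φ₁ sin φ₂ + cos φ₁ cos φ₂ cos Δλ,  σ = 1.8221 rad → d_gc = 6273.48 nmi
Rhumb line: Δψ = -1.2814, q = Δφ/Δψ = 0.8676, d_rh = R√(Δφ²+q²Δλ²) = 6451.99 nmi
Excess = 6451.99 − 6273.48 = 178.51 ≈ 179 nmi

179 nmi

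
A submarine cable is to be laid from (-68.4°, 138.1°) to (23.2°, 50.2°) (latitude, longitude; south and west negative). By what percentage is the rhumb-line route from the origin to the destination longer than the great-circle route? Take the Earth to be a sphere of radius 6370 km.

Great circle: σ = 1.9325 rad → d_gc = Rσ = 12310.1 km
Rhumb: Δφ = +1.5987, Δλ = -1.5341, Δψ = +2.0732, q = Δφ/Δψ = 0.7711 → d_rh = R√(Δφ²+q²Δλ²) = 12668.9 km
Excess = (12668.9 − 12310.1) / 12310.1 = 358.8 / 12310.1 = 2.91% ≈ 2.9%

2.9%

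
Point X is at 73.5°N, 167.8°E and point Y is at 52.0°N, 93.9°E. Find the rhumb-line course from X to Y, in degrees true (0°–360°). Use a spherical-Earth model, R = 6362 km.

236.2°

Δψ = ln[tan(π/4+φ₂/2)/tan(π/4+φ₁/2)] = -0.8649
Δλ = -1.2898 rad (taken the short way round)
course = atan2(Δλ, Δψ) = 236.16°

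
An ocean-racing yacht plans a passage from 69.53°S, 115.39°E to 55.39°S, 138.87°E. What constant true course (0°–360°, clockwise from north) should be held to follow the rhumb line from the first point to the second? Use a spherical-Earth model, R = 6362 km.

Δψ = ln[tan(π/4+φ₂/2)/tan(π/4+φ₁/2)] = +0.5455
Δλ = +0.4098 rad (taken the short way round)
course = atan2(Δλ, Δψ) = 36.91°

36.9°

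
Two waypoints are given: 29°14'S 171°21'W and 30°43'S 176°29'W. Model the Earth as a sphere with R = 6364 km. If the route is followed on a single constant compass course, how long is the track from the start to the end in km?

Rhumb course C = atan2(Δλ, Δψ) with Δψ = ln[tan(π/4+φ₂/2)/tan(π/4+φ₁/2)] = -0.0299, Δλ = -0.0896 → C = 251.55°
d = R·|Δφ| / |cos C| = 6364·0.02589 / 0.31645 = 521 km

521 km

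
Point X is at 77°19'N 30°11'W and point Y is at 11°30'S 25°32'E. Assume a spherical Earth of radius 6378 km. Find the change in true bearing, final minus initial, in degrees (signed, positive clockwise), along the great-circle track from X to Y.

At departure: θ₁ = atan2(sin Δλ cos φ₂, cos φ₁ sin φ₂ − sin φ₁ cos φ₂ cos Δλ) = 125.72°
At arrival: θ₂ = atan2(sin Δλ cos φ₁, −cos φ₂ sin φ₁ + sin φ₂ cos φ₁ cos Δλ) = 169.52°
Δθ = θ₂ − θ₁ = +43.8°

+43.8°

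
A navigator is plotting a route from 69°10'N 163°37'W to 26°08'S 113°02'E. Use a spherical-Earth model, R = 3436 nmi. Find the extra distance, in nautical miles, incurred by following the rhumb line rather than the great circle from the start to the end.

Great circle: cos σ = sin φ₁ sin φ₂ + cos φ₁ cos φ₂ cos Δλ,  σ = 1.9549 rad → d_gc = 6716.9 nmi
Rhumb line: Δψ = -2.1665, q = Δφ/Δψ = 0.7677, d_rh = R√(Δφ²+q²Δλ²) = 6883.9 nmi
Excess = 6883.9 − 6716.9 = 167.0 ≈ 167 nmi

167 nmi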